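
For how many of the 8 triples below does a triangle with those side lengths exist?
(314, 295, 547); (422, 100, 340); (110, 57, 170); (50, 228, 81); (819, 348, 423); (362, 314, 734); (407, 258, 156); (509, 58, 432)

3

(295,314,547): 295+314 > 547 → valid
(100,340,422): 100+340 > 422 → valid
(57,110,170): 57+110 ≤ 170 → not valid
(50,81,228): 50+81 ≤ 228 → not valid
(348,423,819): 348+423 ≤ 819 → not valid
(314,362,734): 314+362 ≤ 734 → not valid
(156,258,407): 156+258 > 407 → valid
(58,432,509): 58+432 ≤ 509 → not valid
3 of the 8 triples form a triangle.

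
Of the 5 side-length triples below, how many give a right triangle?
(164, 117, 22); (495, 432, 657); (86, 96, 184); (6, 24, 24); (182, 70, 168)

(164,117,22): 22+117 ≤ 164, not a triangle
(495,432,657): 432²+495² = 431649 = 657² → right
(86,96,184): 86+96 ≤ 184, not a triangle
(6,24,24): 6²+24² = 612 > 576 = 24² → acute
(182,70,168): 70²+168² = 33124 = 182² → right
2 of the 5 are right.

2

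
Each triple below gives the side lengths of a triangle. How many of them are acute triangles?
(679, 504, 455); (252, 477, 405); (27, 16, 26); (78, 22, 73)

1

(679,504,455): 455²+504² = 461041 = 679² → right
(252,477,405): 252²+405² = 227529 = 477² → right
(27,16,26): 16²+26² = 932 > 729 = 27² → acute
(78,22,73): 22²+73² = 5813 < 6084 = 78² → obtuse
1 of the 4 is acute.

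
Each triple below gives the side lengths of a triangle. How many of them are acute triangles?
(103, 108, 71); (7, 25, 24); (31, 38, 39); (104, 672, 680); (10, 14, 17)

(103,108,71): 71²+103² = 15650 > 11664 = 108² → acute
(7,25,24): 7²+24² = 625 = 25² → right
(31,38,39): 31²+38² = 2405 > 1521 = 39² → acute
(104,672,680): 104²+672² = 462400 = 680² → right
(10,14,17): 10²+14² = 296 > 289 = 17² → acute
3 of the 5 are acute.

3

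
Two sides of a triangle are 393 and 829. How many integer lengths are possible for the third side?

The third side lies in the open interval (436, 1222).
Integers from 437 to 1221 inclusive: 1221 − 437 + 1 = 785.

785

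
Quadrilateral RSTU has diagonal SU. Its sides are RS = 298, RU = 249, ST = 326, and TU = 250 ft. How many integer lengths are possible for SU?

470

From triangle RSU: 49 < SU < 547.
From triangle TSU: 76 < SU < 576.
Intersection: 76 < SU < 547, so integers 77 through 546: 470 values.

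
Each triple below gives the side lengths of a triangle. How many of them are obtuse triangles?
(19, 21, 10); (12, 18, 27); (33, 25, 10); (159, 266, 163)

3

(19,21,10): 10²+19² = 461 > 441 = 21² → acute
(12,18,27): 12²+18² = 468 < 729 = 27² → obtuse
(33,25,10): 10²+25² = 725 < 1089 = 33² → obtuse
(159,266,163): 159²+163² = 51850 < 70756 = 266² → obtuse
3 of the 4 are obtuse.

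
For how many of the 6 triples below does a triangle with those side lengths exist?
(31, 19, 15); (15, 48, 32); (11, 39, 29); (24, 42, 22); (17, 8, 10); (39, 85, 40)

4

(15,19,31): 15+19 > 31 → valid
(15,32,48): 15+32 ≤ 48 → not valid
(11,29,39): 11+29 > 39 → valid
(22,24,42): 22+24 > 42 → valid
(8,10,17): 8+10 > 17 → valid
(39,40,85): 39+40 ≤ 85 → not valid
4 of the 6 triples form a triangle.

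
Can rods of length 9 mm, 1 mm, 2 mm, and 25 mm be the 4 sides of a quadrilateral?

For a quadrilateral, each side must be shorter than the sum of the others.
Here the longest side is 25, but the remaining 3 sides sum to only 12.

No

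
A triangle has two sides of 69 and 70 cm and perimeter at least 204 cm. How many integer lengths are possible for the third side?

74

Triangle inequality: 1 < x < 139. Perimeter ≥ 204 gives x ≥ 204 − 69 − 70 = 65.
So 65 ≤ x < 139; integers 65 through 138: 74 values.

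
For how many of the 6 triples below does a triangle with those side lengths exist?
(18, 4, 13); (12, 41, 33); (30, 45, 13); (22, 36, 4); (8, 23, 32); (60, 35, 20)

1

(4,13,18): 4+13 ≤ 18 → not valid
(12,33,41): 12+33 > 41 → valid
(13,30,45): 13+30 ≤ 45 → not valid
(4,22,36): 4+22 ≤ 36 → not valid
(8,23,32): 8+23 ≤ 32 → not valid
(20,35,60): 20+35 ≤ 60 → not valid
1 of the 6 triples forms a triangle.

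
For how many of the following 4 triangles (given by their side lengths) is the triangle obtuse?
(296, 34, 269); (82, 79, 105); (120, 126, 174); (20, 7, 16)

(296,34,269): 34²+269² = 73517 < 87616 = 296² → obtuse
(82,79,105): 79²+82² = 12965 > 11025 = 105² → acute
(120,126,174): 120²+126² = 30276 = 174² → right
(20,7,16): 7²+16² = 305 < 400 = 20² → obtuse
2 of the 4 are obtuse.

2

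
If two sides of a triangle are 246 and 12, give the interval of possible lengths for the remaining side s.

By the triangle inequality, s must be less than 246 + 12 = 258 and greater than |246 − 12| = 234.

234 < s < 258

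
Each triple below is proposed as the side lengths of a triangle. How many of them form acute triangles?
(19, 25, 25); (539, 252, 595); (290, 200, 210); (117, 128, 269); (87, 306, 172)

(19,25,25): 19²+25² = 986 > 625 = 25² → acute
(539,252,595): 252²+539² = 354025 = 595² → right
(290,200,210): 200²+210² = 84100 = 290² → right
(117,128,269): 117+128 ≤ 269, not a triangle
(87,306,172): 87+172 ≤ 306, not a triangle
1 of the 5 is acute.

1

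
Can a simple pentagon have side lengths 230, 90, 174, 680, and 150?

No

For a pentagon, each side must be shorter than the sum of the others.
Here the longest side is 680, but the remaining 4 sides sum to only 644.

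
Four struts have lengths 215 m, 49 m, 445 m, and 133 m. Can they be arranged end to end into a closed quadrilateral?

No

For a quadrilateral, each side must be shorter than the sum of the others.
Here the longest side is 445, but the remaining 3 sides sum to only 397.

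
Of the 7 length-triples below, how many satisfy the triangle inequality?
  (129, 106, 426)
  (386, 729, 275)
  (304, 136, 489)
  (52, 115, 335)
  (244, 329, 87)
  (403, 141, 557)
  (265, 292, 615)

(106,129,426): 106+129 ≤ 426 → not valid
(275,386,729): 275+386 ≤ 729 → not valid
(136,304,489): 136+304 ≤ 489 → not valid
(52,115,335): 52+115 ≤ 335 → not valid
(87,244,329): 87+244 > 329 → valid
(141,403,557): 141+403 ≤ 557 → not valid
(265,292,615): 265+292 ≤ 615 → not valid
1 of the 7 triples forms a triangle.

1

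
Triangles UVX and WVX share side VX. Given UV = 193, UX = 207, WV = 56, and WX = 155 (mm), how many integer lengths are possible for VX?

From triangle UVX: 14 < VX < 400.
From triangle WVX: 99 < VX < 211.
Intersection: 99 < VX < 211, so integers 100 through 210: 111 values.

111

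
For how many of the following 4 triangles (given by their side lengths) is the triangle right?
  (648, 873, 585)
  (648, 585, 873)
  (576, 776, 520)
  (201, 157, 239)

3

(648,873,585): 585²+648² = 762129 = 873² → right
(648,585,873): 585²+648² = 762129 = 873² → right
(576,776,520): 520²+576² = 602176 = 776² → right
(201,157,239): 157²+201² = 65050 > 57121 = 239² → acute
3 of the 4 are right.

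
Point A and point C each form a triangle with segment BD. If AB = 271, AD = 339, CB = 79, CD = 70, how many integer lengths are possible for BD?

From triangle ABD: 68 < BD < 610.
From triangle CBD: 9 < BD < 149.
Intersection: 68 < BD < 149, so integers 69 through 148: 80 values.

80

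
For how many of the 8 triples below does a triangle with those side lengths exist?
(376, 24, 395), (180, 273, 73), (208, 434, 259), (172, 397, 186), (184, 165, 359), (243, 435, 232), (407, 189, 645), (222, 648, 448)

4

(24,376,395): 24+376 > 395 → valid
(73,180,273): 73+180 ≤ 273 → not valid
(208,259,434): 208+259 > 434 → valid
(172,186,397): 172+186 ≤ 397 → not valid
(165,184,359): 165+184 ≤ 359 → not valid
(232,243,435): 232+243 > 435 → valid
(189,407,645): 189+407 ≤ 645 → not valid
(222,448,648): 222+448 > 648 → valid
4 of the 8 triples form a triangle.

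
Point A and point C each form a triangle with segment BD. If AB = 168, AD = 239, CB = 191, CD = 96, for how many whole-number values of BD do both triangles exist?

191

From triangle ABD: 71 < BD < 407.
From triangle CBD: 95 < BD < 287.
Intersection: 95 < BD < 287, so integers 96 through 286: 191 values.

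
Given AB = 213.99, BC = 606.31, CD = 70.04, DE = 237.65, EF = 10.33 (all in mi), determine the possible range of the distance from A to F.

74.30 ≤ AF ≤ 1138.32 mi

The maximum is all hops collinear in one direction: 213.99 + 606.31 + 70.04 + 237.65 + 10.33 = 1138.32.
The longest hop is 606.31; the others sum to 532.01. Folding the others back against it leaves at least 606.31 − 532.01 = 74.30.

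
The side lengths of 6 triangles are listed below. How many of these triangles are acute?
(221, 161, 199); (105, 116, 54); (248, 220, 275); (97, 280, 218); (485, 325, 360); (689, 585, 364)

3

(221,161,199): 161²+199² = 65522 > 48841 = 221² → acute
(105,116,54): 54²+105² = 13941 > 13456 = 116² → acute
(248,220,275): 220²+248² = 109904 > 75625 = 275² → acute
(97,280,218): 97²+218² = 56933 < 78400 = 280² → obtuse
(485,325,360): 325²+360² = 235225 = 485² → right
(689,585,364): 364²+585² = 474721 = 689² → right
3 of the 6 are acute.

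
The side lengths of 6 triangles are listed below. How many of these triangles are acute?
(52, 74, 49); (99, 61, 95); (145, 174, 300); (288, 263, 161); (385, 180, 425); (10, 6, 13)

2

(52,74,49): 49²+52² = 5105 < 5476 = 74² → obtuse
(99,61,95): 61²+95² = 12746 > 9801 = 99² → acute
(145,174,300): 145²+174² = 51301 < 90000 = 300² → obtuse
(288,263,161): 161²+263² = 95090 > 82944 = 288² → acute
(385,180,425): 180²+385² = 180625 = 425² → right
(10,6,13): 6²+10² = 136 < 169 = 13² → obtuse
2 of the 6 are acute.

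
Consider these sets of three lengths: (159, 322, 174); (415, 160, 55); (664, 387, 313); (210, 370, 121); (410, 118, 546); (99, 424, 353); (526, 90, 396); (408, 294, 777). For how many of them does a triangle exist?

(159,174,322): 159+174 > 322 → valid
(55,160,415): 55+160 ≤ 415 → not valid
(313,387,664): 313+387 > 664 → valid
(121,210,370): 121+210 ≤ 370 → not valid
(118,410,546): 118+410 ≤ 546 → not valid
(99,353,424): 99+353 > 424 → valid
(90,396,526): 90+396 ≤ 526 → not valid
(294,408,777): 294+408 ≤ 777 → not valid
3 of the 8 triples form a triangle.

3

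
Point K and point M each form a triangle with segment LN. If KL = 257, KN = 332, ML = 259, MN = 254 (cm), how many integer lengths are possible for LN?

From triangle KLN: 75 < LN < 589.
From triangle MLN: 5 < LN < 513.
Intersection: 75 < LN < 513, so integers 76 through 512: 437 values.

437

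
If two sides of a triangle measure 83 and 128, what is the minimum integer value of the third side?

The third side must be strictly greater than |83 − 128| = 45.
The smallest integer above 45 is 46.

46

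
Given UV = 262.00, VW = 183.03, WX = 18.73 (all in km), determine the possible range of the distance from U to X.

The maximum is all hops collinear in one direction: 262.00 + 183.03 + 18.73 = 463.76.
The longest hop is 262.00; the others sum to 201.76. Folding the others back against it leaves at least 262.00 − 201.76 = 60.24.

60.24 ≤ UX ≤ 463.76 km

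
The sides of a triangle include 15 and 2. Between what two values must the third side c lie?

13 < c < 17

By the triangle inequality, c must be less than 15 + 2 = 17 and greater than |15 − 2| = 13.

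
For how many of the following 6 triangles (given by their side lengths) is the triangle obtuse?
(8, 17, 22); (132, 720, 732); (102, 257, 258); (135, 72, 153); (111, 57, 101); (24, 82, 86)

2

(8,17,22): 8²+17² = 353 < 484 = 22² → obtuse
(132,720,732): 132²+720² = 535824 = 732² → right
(102,257,258): 102²+257² = 76453 > 66564 = 258² → acute
(135,72,153): 72²+135² = 23409 = 153² → right
(111,57,101): 57²+101² = 13450 > 12321 = 111² → acute
(24,82,86): 24²+82² = 7300 < 7396 = 86² → obtuse
2 of the 6 are obtuse.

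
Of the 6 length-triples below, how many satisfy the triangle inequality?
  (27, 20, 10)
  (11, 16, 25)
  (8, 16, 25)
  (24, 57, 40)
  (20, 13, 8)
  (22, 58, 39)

(10,20,27): 10+20 > 27 → valid
(11,16,25): 11+16 > 25 → valid
(8,16,25): 8+16 ≤ 25 → not valid
(24,40,57): 24+40 > 57 → valid
(8,13,20): 8+13 > 20 → valid
(22,39,58): 22+39 > 58 → valid
5 of the 6 triples form a triangle.

5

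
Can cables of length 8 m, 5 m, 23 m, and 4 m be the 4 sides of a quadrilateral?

For a quadrilateral, each side must be shorter than the sum of the others.
Here the longest side is 23, but the remaining 3 sides sum to only 17.

No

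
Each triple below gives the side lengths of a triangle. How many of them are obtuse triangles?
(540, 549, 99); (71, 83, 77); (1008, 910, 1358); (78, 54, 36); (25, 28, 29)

1

(540,549,99): 99²+540² = 301401 = 549² → right
(71,83,77): 71²+77² = 10970 > 6889 = 83² → acute
(1008,910,1358): 910²+1008² = 1844164 = 1358² → right
(78,54,36): 36²+54² = 4212 < 6084 = 78² → obtuse
(25,28,29): 25²+28² = 1409 > 841 = 29² → acute
1 of the 5 is obtuse.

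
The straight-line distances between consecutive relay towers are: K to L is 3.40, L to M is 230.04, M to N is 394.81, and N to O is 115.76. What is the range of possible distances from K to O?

The maximum is all hops collinear in one direction: 3.40 + 230.04 + 394.81 + 115.76 = 744.01.
The longest hop is 394.81; the others sum to 349.20. Folding the others back against it leaves at least 394.81 − 349.20 = 45.61.

45.61 ≤ KO ≤ 744.01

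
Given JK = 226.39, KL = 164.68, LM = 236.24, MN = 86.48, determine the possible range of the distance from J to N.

0 ≤ JN ≤ 713.79

The maximum is all hops collinear in one direction: 226.39 + 164.68 + 236.24 + 86.48 = 713.79.
The longest hop is 236.24; the others sum to 477.55. Since 236.24 ≤ 477.55, the path can fold back on itself completely, so the minimum distance is 0.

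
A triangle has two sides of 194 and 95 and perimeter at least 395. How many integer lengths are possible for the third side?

Triangle inequality: 99 < x < 289. Perimeter ≥ 395 gives x ≥ 395 − 194 − 95 = 106.
So 106 ≤ x < 289; integers 106 through 288: 183 values.

183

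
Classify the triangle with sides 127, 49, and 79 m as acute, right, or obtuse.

obtuse

Compare the square of the longest side to the sum of squares of the other two: 49² + 79² = 8642 < 16129 = 127².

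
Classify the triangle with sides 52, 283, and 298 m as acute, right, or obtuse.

obtuse

Compare the square of the longest side to the sum of squares of the other two: 52² + 283² = 82793 < 88804 = 298².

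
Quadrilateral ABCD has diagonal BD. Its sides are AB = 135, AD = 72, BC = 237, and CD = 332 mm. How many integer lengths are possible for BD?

From triangle ABD: 63 < BD < 207.
From triangle CBD: 95 < BD < 569.
Intersection: 95 < BD < 207, so integers 96 through 206: 111 values.

111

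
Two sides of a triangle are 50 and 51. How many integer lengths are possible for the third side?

The third side lies in the open interval (1, 101).
Integers from 2 to 100 inclusive: 100 − 2 + 1 = 99.

99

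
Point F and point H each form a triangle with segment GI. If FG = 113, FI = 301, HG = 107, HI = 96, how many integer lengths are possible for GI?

14

From triangle FGI: 188 < GI < 414.
From triangle HGI: 11 < GI < 203.
Intersection: 188 < GI < 203, so integers 189 through 202: 14 values.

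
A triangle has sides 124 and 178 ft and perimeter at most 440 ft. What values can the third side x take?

54 < x ≤ 138

Triangle inequality alone gives 54 < x < 302.
The perimeter condition gives x ≤ 440 − 124 − 178 = 138.
Intersecting the two: 54 < x ≤ 138.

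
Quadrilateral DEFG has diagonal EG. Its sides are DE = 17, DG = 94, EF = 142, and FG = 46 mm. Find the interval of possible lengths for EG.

96 < EG < 111

From triangle DEG: |17 − 94| < EG < 17 + 94, i.e. 77 < EG < 111.
From triangle FEG: 96 < EG < 188.
Both must hold, so EG lies in the intersection.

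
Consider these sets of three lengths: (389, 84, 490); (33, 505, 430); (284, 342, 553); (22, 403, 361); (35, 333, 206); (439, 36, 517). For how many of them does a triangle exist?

(84,389,490): 84+389 ≤ 490 → not valid
(33,430,505): 33+430 ≤ 505 → not valid
(284,342,553): 284+342 > 553 → valid
(22,361,403): 22+361 ≤ 403 → not valid
(35,206,333): 35+206 ≤ 333 → not valid
(36,439,517): 36+439 ≤ 517 → not valid
1 of the 6 triples forms a triangle.

1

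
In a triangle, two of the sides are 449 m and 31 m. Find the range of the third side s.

By the triangle inequality, s must be less than 449 + 31 = 480 and greater than |449 − 31| = 418.

418 < s < 480 (m)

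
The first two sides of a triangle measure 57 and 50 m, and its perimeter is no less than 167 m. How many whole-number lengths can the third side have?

47

Triangle inequality: 7 < x < 107. Perimeter ≥ 167 gives x ≥ 167 − 57 − 50 = 60.
So 60 ≤ x < 107; integers 60 through 106: 47 values.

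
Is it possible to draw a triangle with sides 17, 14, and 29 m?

The longest side is 29, and the other two sum to 31.
Since 31 > 29, the triangle inequality holds.

Yes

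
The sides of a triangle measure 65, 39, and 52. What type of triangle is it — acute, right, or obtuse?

right

Compare the square of the longest side to the sum of squares of the other two: 39² + 52² = 4225 = 65².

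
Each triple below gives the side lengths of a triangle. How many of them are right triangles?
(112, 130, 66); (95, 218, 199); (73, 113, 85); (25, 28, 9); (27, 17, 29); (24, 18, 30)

2

(112,130,66): 66²+112² = 16900 = 130² → right
(95,218,199): 95²+199² = 48626 > 47524 = 218² → acute
(73,113,85): 73²+85² = 12554 < 12769 = 113² → obtuse
(25,28,9): 9²+25² = 706 < 784 = 28² → obtuse
(27,17,29): 17²+27² = 1018 > 841 = 29² → acute
(24,18,30): 18²+24² = 900 = 30² → right
2 of the 6 are right.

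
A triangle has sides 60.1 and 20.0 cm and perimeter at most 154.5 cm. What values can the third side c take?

Triangle inequality alone gives 40.1 < c < 80.1.
The perimeter condition gives c ≤ 154.5 − 60.1 − 20.0 = 74.4.
Intersecting the two: 40.1 < c ≤ 74.4.

40.1 < c ≤ 74.4 cm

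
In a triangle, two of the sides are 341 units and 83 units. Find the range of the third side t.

By the triangle inequality, t must be less than 341 + 83 = 424 and greater than |341 − 83| = 258.

258 < t < 424 (units)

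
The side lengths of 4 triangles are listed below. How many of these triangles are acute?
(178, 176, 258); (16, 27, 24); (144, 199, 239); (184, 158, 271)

(178,176,258): 176²+178² = 62660 < 66564 = 258² → obtuse
(16,27,24): 16²+24² = 832 > 729 = 27² → acute
(144,199,239): 144²+199² = 60337 > 57121 = 239² → acute
(184,158,271): 158²+184² = 58820 < 73441 = 271² → obtuse
2 of the 4 are acute.

2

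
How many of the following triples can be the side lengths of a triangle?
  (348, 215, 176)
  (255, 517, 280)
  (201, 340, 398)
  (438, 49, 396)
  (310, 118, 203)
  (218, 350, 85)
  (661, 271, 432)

6

(176,215,348): 176+215 > 348 → valid
(255,280,517): 255+280 > 517 → valid
(201,340,398): 201+340 > 398 → valid
(49,396,438): 49+396 > 438 → valid
(118,203,310): 118+203 > 310 → valid
(85,218,350): 85+218 ≤ 350 → not valid
(271,432,661): 271+432 > 661 → valid
6 of the 7 triples form a triangle.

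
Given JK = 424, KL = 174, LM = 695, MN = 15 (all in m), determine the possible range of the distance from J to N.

82 ≤ JN ≤ 1308 m

The maximum is all hops collinear in one direction: 424 + 174 + 695 + 15 = 1308.
The longest hop is 695; the others sum to 613. Folding the others back against it leaves at least 695 − 613 = 82.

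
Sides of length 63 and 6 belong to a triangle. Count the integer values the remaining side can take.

11

The third side lies in the open interval (57, 69).
Integers from 58 to 68 inclusive: 68 − 58 + 1 = 11.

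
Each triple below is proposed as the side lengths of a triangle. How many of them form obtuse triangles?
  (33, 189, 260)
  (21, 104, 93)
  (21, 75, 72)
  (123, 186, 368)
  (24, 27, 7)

2

(33,189,260): 33+189 ≤ 260, not a triangle
(21,104,93): 21²+93² = 9090 < 10816 = 104² → obtuse
(21,75,72): 21²+72² = 5625 = 75² → right
(123,186,368): 123+186 ≤ 368, not a triangle
(24,27,7): 7²+24² = 625 < 729 = 27² → obtuse
2 of the 5 are obtuse.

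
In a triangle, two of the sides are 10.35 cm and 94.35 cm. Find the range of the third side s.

By the triangle inequality, s must be less than 10.35 + 94.35 = 104.70 and greater than |10.35 − 94.35| = 84.00.

84.00 < s < 104.70 (cm)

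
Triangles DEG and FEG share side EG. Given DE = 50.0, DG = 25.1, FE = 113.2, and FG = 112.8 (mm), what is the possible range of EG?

24.9 < EG < 75.1

From triangle DEG: |50.0 − 25.1| < EG < 50.0 + 25.1, i.e. 24.9 < EG < 75.1.
From triangle FEG: 0.4 < EG < 226.0.
Both must hold, so EG lies in the intersection.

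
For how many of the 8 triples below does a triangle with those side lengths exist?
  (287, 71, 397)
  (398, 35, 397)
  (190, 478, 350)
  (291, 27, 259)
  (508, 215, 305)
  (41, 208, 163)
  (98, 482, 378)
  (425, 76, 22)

3

(71,287,397): 71+287 ≤ 397 → not valid
(35,397,398): 35+397 > 398 → valid
(190,350,478): 190+350 > 478 → valid
(27,259,291): 27+259 ≤ 291 → not valid
(215,305,508): 215+305 > 508 → valid
(41,163,208): 41+163 ≤ 208 → not valid
(98,378,482): 98+378 ≤ 482 → not valid
(22,76,425): 22+76 ≤ 425 → not valid
3 of the 8 triples form a triangle.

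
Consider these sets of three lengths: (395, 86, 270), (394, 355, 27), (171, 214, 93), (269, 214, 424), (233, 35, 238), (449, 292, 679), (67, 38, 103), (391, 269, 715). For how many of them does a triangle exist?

5

(86,270,395): 86+270 ≤ 395 → not valid
(27,355,394): 27+355 ≤ 394 → not valid
(93,171,214): 93+171 > 214 → valid
(214,269,424): 214+269 > 424 → valid
(35,233,238): 35+233 > 238 → valid
(292,449,679): 292+449 > 679 → valid
(38,67,103): 38+67 > 103 → valid
(269,391,715): 269+391 ≤ 715 → not valid
5 of the 8 triples form a triangle.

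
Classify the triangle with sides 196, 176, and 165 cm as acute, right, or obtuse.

Compare the square of the longest side to the sum of squares of the other two: 165² + 176² = 58201 > 38416 = 196².

acute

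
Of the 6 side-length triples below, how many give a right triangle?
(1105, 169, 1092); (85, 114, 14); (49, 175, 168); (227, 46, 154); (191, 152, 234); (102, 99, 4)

(1105,169,1092): 169²+1092² = 1221025 = 1105² → right
(85,114,14): 14+85 ≤ 114, not a triangle
(49,175,168): 49²+168² = 30625 = 175² → right
(227,46,154): 46+154 ≤ 227, not a triangle
(191,152,234): 152²+191² = 59585 > 54756 = 234² → acute
(102,99,4): 4²+99² = 9817 < 10404 = 102² → obtuse
2 of the 6 are right.

2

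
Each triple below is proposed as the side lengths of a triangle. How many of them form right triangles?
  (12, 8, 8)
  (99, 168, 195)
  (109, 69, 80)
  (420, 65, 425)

(12,8,8): 8²+8² = 128 < 144 = 12² → obtuse
(99,168,195): 99²+168² = 38025 = 195² → right
(109,69,80): 69²+80² = 11161 < 11881 = 109² → obtuse
(420,65,425): 65²+420² = 180625 = 425² → right
2 of the 4 are right.

2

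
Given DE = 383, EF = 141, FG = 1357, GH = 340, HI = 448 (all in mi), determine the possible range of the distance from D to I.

The maximum is all hops collinear in one direction: 383 + 141 + 1357 + 340 + 448 = 2669.
The longest hop is 1357; the others sum to 1312. Folding the others back against it leaves at least 1357 − 1312 = 45.

45 ≤ DI ≤ 2669 mi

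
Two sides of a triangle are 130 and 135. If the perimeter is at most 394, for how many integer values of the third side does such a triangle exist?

124

Triangle inequality: 5 < x < 265. Perimeter ≤ 394 gives x ≤ 394 − 130 − 135 = 129.
So 5 < x ≤ 129; integers 6 through 129: 124 values.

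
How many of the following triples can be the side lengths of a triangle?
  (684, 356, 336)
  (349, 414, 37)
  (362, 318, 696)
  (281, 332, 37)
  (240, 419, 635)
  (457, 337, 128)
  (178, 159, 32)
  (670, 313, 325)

4

(336,356,684): 336+356 > 684 → valid
(37,349,414): 37+349 ≤ 414 → not valid
(318,362,696): 318+362 ≤ 696 → not valid
(37,281,332): 37+281 ≤ 332 → not valid
(240,419,635): 240+419 > 635 → valid
(128,337,457): 128+337 > 457 → valid
(32,159,178): 32+159 > 178 → valid
(313,325,670): 313+325 ≤ 670 → not valid
4 of the 8 triples form a triangle.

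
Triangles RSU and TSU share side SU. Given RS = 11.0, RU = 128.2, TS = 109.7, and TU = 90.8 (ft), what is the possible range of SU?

From triangle RSU: |11.0 − 128.2| < SU < 11.0 + 128.2, i.e. 117.2 < SU < 139.2.
From triangle TSU: 18.9 < SU < 200.5.
Both must hold, so SU lies in the intersection.

117.2 < SU < 139.2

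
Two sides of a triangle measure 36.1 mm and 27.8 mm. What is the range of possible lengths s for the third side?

8.3 < s < 63.9

By the triangle inequality, s must be less than 36.1 + 27.8 = 63.9 and greater than |36.1 − 27.8| = 8.3.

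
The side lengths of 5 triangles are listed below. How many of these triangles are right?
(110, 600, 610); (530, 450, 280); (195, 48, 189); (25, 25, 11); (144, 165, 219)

4

(110,600,610): 110²+600² = 372100 = 610² → right
(530,450,280): 280²+450² = 280900 = 530² → right
(195,48,189): 48²+189² = 38025 = 195² → right
(25,25,11): 11²+25² = 746 > 625 = 25² → acute
(144,165,219): 144²+165² = 47961 = 219² → right
4 of the 5 are right.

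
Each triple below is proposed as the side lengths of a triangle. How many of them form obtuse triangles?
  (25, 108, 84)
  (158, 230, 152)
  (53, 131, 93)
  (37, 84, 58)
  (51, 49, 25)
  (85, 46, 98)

5

(25,108,84): 25²+84² = 7681 < 11664 = 108² → obtuse
(158,230,152): 152²+158² = 48068 < 52900 = 230² → obtuse
(53,131,93): 53²+93² = 11458 < 17161 = 131² → obtuse
(37,84,58): 37²+58² = 4733 < 7056 = 84² → obtuse
(51,49,25): 25²+49² = 3026 > 2601 = 51² → acute
(85,46,98): 46²+85² = 9341 < 9604 = 98² → obtuse
5 of the 6 are obtuse.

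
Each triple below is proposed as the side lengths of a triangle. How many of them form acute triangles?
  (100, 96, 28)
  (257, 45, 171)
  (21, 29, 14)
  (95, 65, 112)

(100,96,28): 28²+96² = 10000 = 100² → right
(257,45,171): 45+171 ≤ 257, not a triangle
(21,29,14): 14²+21² = 637 < 841 = 29² → obtuse
(95,65,112): 65²+95² = 13250 > 12544 = 112² → acute
1 of the 4 is acute.

1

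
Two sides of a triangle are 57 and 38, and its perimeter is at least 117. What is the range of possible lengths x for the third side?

Triangle inequality alone gives 19 < x < 95.
The perimeter condition gives x ≥ 117 − 57 − 38 = 22.
Intersecting the two: 22 ≤ x < 95.

22 ≤ x < 95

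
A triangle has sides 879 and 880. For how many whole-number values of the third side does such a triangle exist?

The third side lies in the open interval (1, 1759).
Integers from 2 to 1758 inclusive: 1758 − 2 + 1 = 1757.

1757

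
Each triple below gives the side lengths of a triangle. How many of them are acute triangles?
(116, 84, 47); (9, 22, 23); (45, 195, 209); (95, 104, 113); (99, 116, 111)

(116,84,47): 47²+84² = 9265 < 13456 = 116² → obtuse
(9,22,23): 9²+22² = 565 > 529 = 23² → acute
(45,195,209): 45²+195² = 40050 < 43681 = 209² → obtuse
(95,104,113): 95²+104² = 19841 > 12769 = 113² → acute
(99,116,111): 99²+111² = 22122 > 13456 = 116² → acute
3 of the 5 are acute.

3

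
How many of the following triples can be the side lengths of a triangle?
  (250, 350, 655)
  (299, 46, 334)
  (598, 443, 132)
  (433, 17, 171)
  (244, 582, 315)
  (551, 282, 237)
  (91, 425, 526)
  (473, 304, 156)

(250,350,655): 250+350 ≤ 655 → not valid
(46,299,334): 46+299 > 334 → valid
(132,443,598): 132+443 ≤ 598 → not valid
(17,171,433): 17+171 ≤ 433 → not valid
(244,315,582): 244+315 ≤ 582 → not valid
(237,282,551): 237+282 ≤ 551 → not valid
(91,425,526): 91+425 ≤ 526 → not valid
(156,304,473): 156+304 ≤ 473 → not valid
1 of the 8 triples forms a triangle.

1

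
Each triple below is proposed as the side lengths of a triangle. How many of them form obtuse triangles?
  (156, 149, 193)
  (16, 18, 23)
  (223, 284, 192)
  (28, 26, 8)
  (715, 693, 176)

1

(156,149,193): 149²+156² = 46537 > 37249 = 193² → acute
(16,18,23): 16²+18² = 580 > 529 = 23² → acute
(223,284,192): 192²+223² = 86593 > 80656 = 284² → acute
(28,26,8): 8²+26² = 740 < 784 = 28² → obtuse
(715,693,176): 176²+693² = 511225 = 715² → right
1 of the 5 is obtuse.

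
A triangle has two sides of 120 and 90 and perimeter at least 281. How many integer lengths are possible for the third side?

139

Triangle inequality: 30 < x < 210. Perimeter ≥ 281 gives x ≥ 281 − 120 − 90 = 71.
So 71 ≤ x < 210; integers 71 through 209: 139 values.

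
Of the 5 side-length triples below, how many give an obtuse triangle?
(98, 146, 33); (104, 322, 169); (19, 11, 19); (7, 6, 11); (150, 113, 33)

(98,146,33): 33+98 ≤ 146, not a triangle
(104,322,169): 104+169 ≤ 322, not a triangle
(19,11,19): 11²+19² = 482 > 361 = 19² → acute
(7,6,11): 6²+7² = 85 < 121 = 11² → obtuse
(150,113,33): 33+113 ≤ 150, not a triangle
1 of the 5 is obtuse.

1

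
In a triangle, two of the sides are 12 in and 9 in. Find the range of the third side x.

By the triangle inequality, x must be less than 12 + 9 = 21 and greater than |12 − 9| = 3.

3 < x < 21 (in)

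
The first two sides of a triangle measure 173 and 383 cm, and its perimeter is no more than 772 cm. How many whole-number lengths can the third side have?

Triangle inequality: 210 < x < 556. Perimeter ≤ 772 gives x ≤ 772 − 173 − 383 = 216.
So 210 < x ≤ 216; integers 211 through 216: 6 values.

6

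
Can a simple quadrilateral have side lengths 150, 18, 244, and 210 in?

Yes

A quadrilateral exists iff every side is shorter than the sum of the others — equivalently, the longest side is less than the sum of the rest.
Longest side 244 < 378 (sum of the remaining 3), so yes.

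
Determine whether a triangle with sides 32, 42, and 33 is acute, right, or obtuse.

Compare the square of the longest side to the sum of squares of the other two: 32² + 33² = 2113 > 1764 = 42².

acute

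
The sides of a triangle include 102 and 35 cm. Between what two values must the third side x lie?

By the triangle inequality, x must be less than 102 + 35 = 137 and greater than |102 − 35| = 67.

67 < x < 137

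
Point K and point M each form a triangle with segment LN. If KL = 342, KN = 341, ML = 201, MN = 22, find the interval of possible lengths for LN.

179 < LN < 223

From triangle KLN: |342 − 341| < LN < 342 + 341, i.e. 1 < LN < 683.
From triangle MLN: 179 < LN < 223.
Both must hold, so LN lies in the intersection.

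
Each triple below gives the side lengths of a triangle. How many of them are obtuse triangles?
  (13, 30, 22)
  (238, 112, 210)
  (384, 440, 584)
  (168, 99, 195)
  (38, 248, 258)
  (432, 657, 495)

2

(13,30,22): 13²+22² = 653 < 900 = 30² → obtuse
(238,112,210): 112²+210² = 56644 = 238² → right
(384,440,584): 384²+440² = 341056 = 584² → right
(168,99,195): 99²+168² = 38025 = 195² → right
(38,248,258): 38²+248² = 62948 < 66564 = 258² → obtuse
(432,657,495): 432²+495² = 431649 = 657² → right
2 of the 6 are obtuse.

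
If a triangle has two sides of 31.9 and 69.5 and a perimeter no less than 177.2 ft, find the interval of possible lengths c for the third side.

Triangle inequality alone gives 37.6 < c < 101.4.
The perimeter condition gives c ≥ 177.2 − 31.9 − 69.5 = 75.8.
Intersecting the two: 75.8 ≤ c < 101.4.

75.8 ≤ c < 101.4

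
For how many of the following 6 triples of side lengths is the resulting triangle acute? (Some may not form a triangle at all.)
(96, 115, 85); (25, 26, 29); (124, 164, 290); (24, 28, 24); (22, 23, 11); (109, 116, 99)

5

(96,115,85): 85²+96² = 16441 > 13225 = 115² → acute
(25,26,29): 25²+26² = 1301 > 841 = 29² → acute
(124,164,290): 124+164 ≤ 290, not a triangle
(24,28,24): 24²+24² = 1152 > 784 = 28² → acute
(22,23,11): 11²+22² = 605 > 529 = 23² → acute
(109,116,99): 99²+109² = 21682 > 13456 = 116² → acute
5 of the 6 are acute.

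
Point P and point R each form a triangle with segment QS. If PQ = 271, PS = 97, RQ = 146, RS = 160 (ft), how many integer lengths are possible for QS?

From triangle PQS: 174 < QS < 368.
From triangle RQS: 14 < QS < 306.
Intersection: 174 < QS < 306, so integers 175 through 305: 131 values.

131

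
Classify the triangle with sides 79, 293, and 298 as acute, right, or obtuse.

Compare the square of the longest side to the sum of squares of the other two: 79² + 293² = 92090 > 88804 = 298².

acute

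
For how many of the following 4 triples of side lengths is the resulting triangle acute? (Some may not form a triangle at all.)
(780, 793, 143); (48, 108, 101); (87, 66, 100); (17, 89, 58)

(780,793,143): 143²+780² = 628849 = 793² → right
(48,108,101): 48²+101² = 12505 > 11664 = 108² → acute
(87,66,100): 66²+87² = 11925 > 10000 = 100² → acute
(17,89,58): 17+58 ≤ 89, not a triangle
2 of the 4 are acute.

2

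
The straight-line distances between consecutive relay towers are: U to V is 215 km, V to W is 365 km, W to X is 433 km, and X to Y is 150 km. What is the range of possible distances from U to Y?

The maximum is all hops collinear in one direction: 215 + 365 + 433 + 150 = 1163.
The longest hop is 433; the others sum to 730. Since 433 ≤ 730, the path can fold back on itself completely, so the minimum distance is 0.

0 ≤ UY ≤ 1163 km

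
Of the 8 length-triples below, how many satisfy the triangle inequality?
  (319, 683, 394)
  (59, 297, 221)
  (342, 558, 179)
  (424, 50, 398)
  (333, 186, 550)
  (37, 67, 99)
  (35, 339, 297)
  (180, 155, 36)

4

(319,394,683): 319+394 > 683 → valid
(59,221,297): 59+221 ≤ 297 → not valid
(179,342,558): 179+342 ≤ 558 → not valid
(50,398,424): 50+398 > 424 → valid
(186,333,550): 186+333 ≤ 550 → not valid
(37,67,99): 37+67 > 99 → valid
(35,297,339): 35+297 ≤ 339 → not valid
(36,155,180): 36+155 > 180 → valid
4 of the 8 triples form a triangle.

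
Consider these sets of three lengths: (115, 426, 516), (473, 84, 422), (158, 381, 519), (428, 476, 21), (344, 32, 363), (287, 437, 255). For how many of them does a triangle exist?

5

(115,426,516): 115+426 > 516 → valid
(84,422,473): 84+422 > 473 → valid
(158,381,519): 158+381 > 519 → valid
(21,428,476): 21+428 ≤ 476 → not valid
(32,344,363): 32+344 > 363 → valid
(255,287,437): 255+287 > 437 → valid
5 of the 6 triples form a triangle.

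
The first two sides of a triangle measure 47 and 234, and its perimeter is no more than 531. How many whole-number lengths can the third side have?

63

Triangle inequality: 187 < x < 281. Perimeter ≤ 531 gives x ≤ 531 − 47 − 234 = 250.
So 187 < x ≤ 250; integers 188 through 250: 63 values.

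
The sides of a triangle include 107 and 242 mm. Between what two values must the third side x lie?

135 < x < 349

By the triangle inequality, x must be less than 107 + 242 = 349 and greater than |107 − 242| = 135.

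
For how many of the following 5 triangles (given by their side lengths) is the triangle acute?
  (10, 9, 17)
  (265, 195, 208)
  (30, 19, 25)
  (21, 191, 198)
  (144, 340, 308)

2

(10,9,17): 9²+10² = 181 < 289 = 17² → obtuse
(265,195,208): 195²+208² = 81289 > 70225 = 265² → acute
(30,19,25): 19²+25² = 986 > 900 = 30² → acute
(21,191,198): 21²+191² = 36922 < 39204 = 198² → obtuse
(144,340,308): 144²+308² = 115600 = 340² → right
2 of the 5 are acute.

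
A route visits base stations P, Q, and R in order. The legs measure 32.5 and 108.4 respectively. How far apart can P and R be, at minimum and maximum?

By the triangle inequality, |32.5 − 108.4| ≤ PR ≤ 32.5 + 108.4.

75.9 ≤ PR ≤ 140.9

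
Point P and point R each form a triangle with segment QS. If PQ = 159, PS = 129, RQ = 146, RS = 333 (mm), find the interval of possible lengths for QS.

187 < QS < 288

From triangle PQS: |159 − 129| < QS < 159 + 129, i.e. 30 < QS < 288.
From triangle RQS: 187 < QS < 479.
Both must hold, so QS lies in the intersection.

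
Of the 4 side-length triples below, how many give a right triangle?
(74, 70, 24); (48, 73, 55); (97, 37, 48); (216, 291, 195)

(74,70,24): 24²+70² = 5476 = 74² → right
(48,73,55): 48²+55² = 5329 = 73² → right
(97,37,48): 37+48 ≤ 97, not a triangle
(216,291,195): 195²+216² = 84681 = 291² → right
3 of the 4 are right.

3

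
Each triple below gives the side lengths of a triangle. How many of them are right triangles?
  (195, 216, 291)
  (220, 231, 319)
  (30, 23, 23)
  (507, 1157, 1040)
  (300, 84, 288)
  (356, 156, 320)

(195,216,291): 195²+216² = 84681 = 291² → right
(220,231,319): 220²+231² = 101761 = 319² → right
(30,23,23): 23²+23² = 1058 > 900 = 30² → acute
(507,1157,1040): 507²+1040² = 1338649 = 1157² → right
(300,84,288): 84²+288² = 90000 = 300² → right
(356,156,320): 156²+320² = 126736 = 356² → right
5 of the 6 are right.

5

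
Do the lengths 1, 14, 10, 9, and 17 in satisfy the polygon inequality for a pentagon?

A pentagon exists iff every side is shorter than the sum of the others — equivalently, the longest side is less than the sum of the rest.
Longest side 17 < 34 (sum of the remaining 4), so yes.

Yes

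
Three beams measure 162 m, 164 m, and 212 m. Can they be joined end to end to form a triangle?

The longest side is 212, and the other two sum to 326.
Since 326 > 212, the triangle inequality holds.

Yes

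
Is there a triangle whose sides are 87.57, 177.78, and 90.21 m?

No

The two shorter sides sum to 177.78, exactly equal to the longest side 177.78.
That gives only a degenerate (flat) triangle — the inequality must be strict.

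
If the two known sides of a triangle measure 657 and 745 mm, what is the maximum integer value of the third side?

The third side must be strictly less than 657 + 745 = 1402.
The largest integer below 1402 is 1401.

1401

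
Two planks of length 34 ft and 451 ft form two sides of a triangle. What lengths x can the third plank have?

417 < x < 485 (ft)

By the triangle inequality, x must be less than 34 + 451 = 485 and greater than |34 − 451| = 417.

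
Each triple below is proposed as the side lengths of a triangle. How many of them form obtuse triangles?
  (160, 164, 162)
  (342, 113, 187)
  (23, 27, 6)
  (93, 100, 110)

1

(160,164,162): 160²+162² = 51844 > 26896 = 164² → acute
(342,113,187): 113+187 ≤ 342, not a triangle
(23,27,6): 6²+23² = 565 < 729 = 27² → obtuse
(93,100,110): 93²+100² = 18649 > 12100 = 110² → acute
1 of the 4 is obtuse.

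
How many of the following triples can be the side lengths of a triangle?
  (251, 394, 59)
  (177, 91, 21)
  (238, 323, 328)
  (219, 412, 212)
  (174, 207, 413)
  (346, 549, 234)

(59,251,394): 59+251 ≤ 394 → not valid
(21,91,177): 21+91 ≤ 177 → not valid
(238,323,328): 238+323 > 328 → valid
(212,219,412): 212+219 > 412 → valid
(174,207,413): 174+207 ≤ 413 → not valid
(234,346,549): 234+346 > 549 → valid
3 of the 6 triples form a triangle.

3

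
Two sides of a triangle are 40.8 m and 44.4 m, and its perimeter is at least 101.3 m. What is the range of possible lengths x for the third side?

16.1 ≤ x < 85.2

Triangle inequality alone gives 3.6 < x < 85.2.
The perimeter condition gives x ≥ 101.3 − 40.8 − 44.4 = 16.1.
Intersecting the two: 16.1 ≤ x < 85.2.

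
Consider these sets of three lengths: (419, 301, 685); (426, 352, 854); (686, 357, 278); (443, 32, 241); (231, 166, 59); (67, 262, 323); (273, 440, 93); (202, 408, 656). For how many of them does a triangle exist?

(301,419,685): 301+419 > 685 → valid
(352,426,854): 352+426 ≤ 854 → not valid
(278,357,686): 278+357 ≤ 686 → not valid
(32,241,443): 32+241 ≤ 443 → not valid
(59,166,231): 59+166 ≤ 231 → not valid
(67,262,323): 67+262 > 323 → valid
(93,273,440): 93+273 ≤ 440 → not valid
(202,408,656): 202+408 ≤ 656 → not valid
2 of the 8 triples form a triangle.

2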